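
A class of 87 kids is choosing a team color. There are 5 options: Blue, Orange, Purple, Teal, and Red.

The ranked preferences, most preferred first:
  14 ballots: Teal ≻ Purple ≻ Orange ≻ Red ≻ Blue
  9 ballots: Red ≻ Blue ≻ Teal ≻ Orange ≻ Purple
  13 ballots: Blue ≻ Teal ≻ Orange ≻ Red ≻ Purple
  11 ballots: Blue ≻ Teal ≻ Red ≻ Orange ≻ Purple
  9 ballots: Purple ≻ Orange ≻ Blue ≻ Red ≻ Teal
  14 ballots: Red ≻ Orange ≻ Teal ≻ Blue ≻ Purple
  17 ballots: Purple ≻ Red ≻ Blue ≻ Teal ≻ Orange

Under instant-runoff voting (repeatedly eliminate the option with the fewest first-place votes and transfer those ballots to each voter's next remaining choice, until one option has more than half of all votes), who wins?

Blue

Round 1: Blue 24, Orange 0, Purple 26, Teal 14, Red 23. Orange eliminated.
Round 2: Blue 24, Purple 26, Teal 14, Red 23. Teal eliminated.
Round 3: Blue 24, Purple 40, Red 23. Red eliminated.
Round 4: Blue 47, Purple 40. Blue has a majority (≥44).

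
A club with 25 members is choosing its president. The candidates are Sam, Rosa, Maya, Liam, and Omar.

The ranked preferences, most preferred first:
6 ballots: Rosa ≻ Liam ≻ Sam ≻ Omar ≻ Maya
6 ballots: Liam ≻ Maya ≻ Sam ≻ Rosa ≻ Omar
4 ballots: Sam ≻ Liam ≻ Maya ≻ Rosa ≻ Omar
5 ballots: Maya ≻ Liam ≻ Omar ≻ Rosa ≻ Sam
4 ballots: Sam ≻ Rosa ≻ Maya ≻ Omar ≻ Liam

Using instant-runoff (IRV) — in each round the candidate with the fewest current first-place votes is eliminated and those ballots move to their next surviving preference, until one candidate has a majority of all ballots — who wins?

Round 1: Sam 8, Rosa 6, Maya 5, Liam 6, Omar 0. Omar eliminated.
Round 2: Sam 8, Rosa 6, Maya 5, Liam 6. Maya eliminated.
Round 3: Sam 8, Rosa 6, Liam 11. Rosa eliminated.
Round 4: Sam 8, Liam 17. Liam has a majority (≥13).

Liam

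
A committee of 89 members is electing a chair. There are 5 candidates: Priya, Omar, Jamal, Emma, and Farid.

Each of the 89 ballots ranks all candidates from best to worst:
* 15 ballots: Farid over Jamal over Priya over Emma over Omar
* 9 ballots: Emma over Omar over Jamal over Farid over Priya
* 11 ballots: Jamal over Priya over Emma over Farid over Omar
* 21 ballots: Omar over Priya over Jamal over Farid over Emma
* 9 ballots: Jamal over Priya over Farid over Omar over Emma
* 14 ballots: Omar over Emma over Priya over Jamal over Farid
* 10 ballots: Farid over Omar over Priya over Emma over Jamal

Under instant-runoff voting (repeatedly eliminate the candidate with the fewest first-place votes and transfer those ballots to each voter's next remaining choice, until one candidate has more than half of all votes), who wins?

Farid

Round 1: Priya 0, Omar 35, Jamal 20, Emma 9, Farid 25. Priya eliminated.
Round 2: Omar 35, Jamal 20, Emma 9, Farid 25. Emma eliminated.
Round 3: Omar 44, Jamal 20, Farid 25. Jamal eliminated.
Round 4: Omar 44, Farid 45. Farid has a majority (≥45).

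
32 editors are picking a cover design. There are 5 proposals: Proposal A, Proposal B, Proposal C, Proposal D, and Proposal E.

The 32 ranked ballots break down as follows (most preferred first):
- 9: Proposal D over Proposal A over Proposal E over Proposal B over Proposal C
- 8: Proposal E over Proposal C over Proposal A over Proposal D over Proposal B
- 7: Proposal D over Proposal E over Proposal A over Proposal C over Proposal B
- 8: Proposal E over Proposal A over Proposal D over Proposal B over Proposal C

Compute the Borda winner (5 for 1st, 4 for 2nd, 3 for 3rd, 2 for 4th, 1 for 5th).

Proposal A: 9×4 + 8×3 + 7×3 + 8×4 = 113
Proposal B: 9×2 + 8×1 + 7×1 + 8×2 = 49
Proposal C: 9×1 + 8×4 + 7×2 + 8×1 = 63
Proposal D: 9×5 + 8×2 + 7×5 + 8×3 = 120
Proposal E: 9×3 + 8×5 + 7×4 + 8×5 = 135

Proposal E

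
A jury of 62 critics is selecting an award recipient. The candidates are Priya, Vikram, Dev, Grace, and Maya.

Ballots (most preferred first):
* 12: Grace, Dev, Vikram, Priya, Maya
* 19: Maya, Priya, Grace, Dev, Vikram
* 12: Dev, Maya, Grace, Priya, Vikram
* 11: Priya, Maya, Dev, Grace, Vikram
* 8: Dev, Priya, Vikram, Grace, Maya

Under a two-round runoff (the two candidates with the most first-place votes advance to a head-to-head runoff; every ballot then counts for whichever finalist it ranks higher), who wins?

Dev

Round 1 first-place votes: Priya 11, Vikram 0, Dev 20, Grace 12, Maya 19. Dev and Maya advance.
Runoff: Dev is ranked above Maya on 32 ballots, Maya above Dev on 30.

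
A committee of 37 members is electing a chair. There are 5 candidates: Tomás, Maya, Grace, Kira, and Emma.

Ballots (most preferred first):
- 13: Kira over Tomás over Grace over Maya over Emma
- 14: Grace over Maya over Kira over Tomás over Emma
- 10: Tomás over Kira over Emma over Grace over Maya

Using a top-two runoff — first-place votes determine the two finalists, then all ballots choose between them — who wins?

Kira

Round 1 first-place votes: Tomás 10, Maya 0, Grace 14, Kira 13, Emma 0. Grace and Kira advance.
Runoff: Grace is ranked above Kira on 14 ballots, Kira above Grace on 23.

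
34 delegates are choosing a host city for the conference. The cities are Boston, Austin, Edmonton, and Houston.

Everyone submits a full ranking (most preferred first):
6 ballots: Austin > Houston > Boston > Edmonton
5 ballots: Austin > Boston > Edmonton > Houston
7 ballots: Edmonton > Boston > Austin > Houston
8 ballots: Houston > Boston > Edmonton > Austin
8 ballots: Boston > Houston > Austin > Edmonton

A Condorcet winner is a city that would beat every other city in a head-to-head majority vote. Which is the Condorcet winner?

Boston

Boston vs Austin: 23–11
Boston vs Edmonton: 27–7
Boston vs Houston: 20–14
Boston beats every other city.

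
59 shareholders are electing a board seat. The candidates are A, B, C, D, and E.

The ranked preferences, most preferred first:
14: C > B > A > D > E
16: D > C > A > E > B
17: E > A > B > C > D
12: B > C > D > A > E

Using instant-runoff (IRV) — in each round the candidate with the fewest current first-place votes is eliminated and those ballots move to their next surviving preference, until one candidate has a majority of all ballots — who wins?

Round 1: A 0, B 12, C 14, D 16, E 17. A eliminated.
Round 2: B 12, C 14, D 16, E 17. B eliminated.
Round 3: C 26, D 16, E 17. D eliminated.
Round 4: C 42, E 17. C has a majority (≥30).

C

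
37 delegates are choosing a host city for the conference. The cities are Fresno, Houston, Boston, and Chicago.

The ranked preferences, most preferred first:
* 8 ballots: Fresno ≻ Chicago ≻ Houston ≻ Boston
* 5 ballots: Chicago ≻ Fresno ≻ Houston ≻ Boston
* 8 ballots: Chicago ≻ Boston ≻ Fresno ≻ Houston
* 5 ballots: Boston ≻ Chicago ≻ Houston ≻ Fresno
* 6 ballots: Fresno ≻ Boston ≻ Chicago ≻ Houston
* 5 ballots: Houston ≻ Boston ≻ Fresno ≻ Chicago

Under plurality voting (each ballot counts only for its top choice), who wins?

Fresno

First-place votes: Fresno 14, Houston 5, Boston 5, Chicago 13.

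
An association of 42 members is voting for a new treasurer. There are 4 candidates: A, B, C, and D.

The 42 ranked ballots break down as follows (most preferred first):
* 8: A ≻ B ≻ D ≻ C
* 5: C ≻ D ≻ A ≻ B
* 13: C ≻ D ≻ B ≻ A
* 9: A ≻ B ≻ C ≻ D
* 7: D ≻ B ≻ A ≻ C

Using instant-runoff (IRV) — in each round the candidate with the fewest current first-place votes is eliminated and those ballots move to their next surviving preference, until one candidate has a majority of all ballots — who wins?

Round 1: A 17, B 0, C 18, D 7. B eliminated.
Round 2: A 17, C 18, D 7. D eliminated.
Round 3: A 24, C 18. A has a majority (≥22).

A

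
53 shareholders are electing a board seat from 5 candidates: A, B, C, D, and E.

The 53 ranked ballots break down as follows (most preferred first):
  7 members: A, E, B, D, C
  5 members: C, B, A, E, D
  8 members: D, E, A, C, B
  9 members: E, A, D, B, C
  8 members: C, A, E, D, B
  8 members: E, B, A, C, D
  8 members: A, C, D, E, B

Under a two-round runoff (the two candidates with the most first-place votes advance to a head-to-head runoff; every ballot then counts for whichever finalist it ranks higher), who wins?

Round 1 first-place votes: A 15, B 0, C 13, D 8, E 17. E and A advance.
Runoff: E is ranked above A on 25 ballots, A above E on 28.

A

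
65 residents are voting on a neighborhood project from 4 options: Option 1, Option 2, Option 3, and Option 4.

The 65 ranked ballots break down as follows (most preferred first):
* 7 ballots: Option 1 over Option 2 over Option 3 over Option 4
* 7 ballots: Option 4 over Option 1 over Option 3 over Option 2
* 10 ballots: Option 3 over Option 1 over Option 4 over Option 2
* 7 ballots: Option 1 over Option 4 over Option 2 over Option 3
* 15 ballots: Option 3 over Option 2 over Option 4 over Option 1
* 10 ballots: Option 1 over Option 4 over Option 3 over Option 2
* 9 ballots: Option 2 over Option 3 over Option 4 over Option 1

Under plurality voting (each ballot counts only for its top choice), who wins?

First-place votes: Option 1 24, Option 2 9, Option 3 25, Option 4 7.

Option 3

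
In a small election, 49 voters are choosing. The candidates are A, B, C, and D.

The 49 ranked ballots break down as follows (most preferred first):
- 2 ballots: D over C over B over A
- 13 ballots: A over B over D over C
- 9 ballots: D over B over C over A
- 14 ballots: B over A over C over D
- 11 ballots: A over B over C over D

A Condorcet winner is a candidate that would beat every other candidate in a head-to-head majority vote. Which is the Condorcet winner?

B vs A: 25–24
B vs C: 47–2
B vs D: 38–11
B beats every other candidate.

B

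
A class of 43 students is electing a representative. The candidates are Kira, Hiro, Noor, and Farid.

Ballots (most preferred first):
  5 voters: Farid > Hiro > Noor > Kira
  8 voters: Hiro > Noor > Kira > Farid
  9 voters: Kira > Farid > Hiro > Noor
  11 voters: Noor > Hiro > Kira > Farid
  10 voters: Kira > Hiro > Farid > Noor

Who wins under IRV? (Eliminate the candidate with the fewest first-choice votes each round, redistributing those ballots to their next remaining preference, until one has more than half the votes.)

Hiro

Round 1: Kira 19, Hiro 8, Noor 11, Farid 5. Farid eliminated.
Round 2: Kira 19, Hiro 13, Noor 11. Noor eliminated.
Round 3: Kira 19, Hiro 24. Hiro has a majority (≥22).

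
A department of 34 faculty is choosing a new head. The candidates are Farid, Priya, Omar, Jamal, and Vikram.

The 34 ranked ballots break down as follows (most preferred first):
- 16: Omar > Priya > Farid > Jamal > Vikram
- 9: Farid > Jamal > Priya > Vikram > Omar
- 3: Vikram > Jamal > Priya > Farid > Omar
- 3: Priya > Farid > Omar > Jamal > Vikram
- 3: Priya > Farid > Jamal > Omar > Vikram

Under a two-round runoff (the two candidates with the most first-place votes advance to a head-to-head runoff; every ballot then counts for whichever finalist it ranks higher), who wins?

Round 1 first-place votes: Farid 9, Priya 6, Omar 16, Jamal 0, Vikram 3. Omar and Farid advance.
Runoff: Omar is ranked above Farid on 16 ballots, Farid above Omar on 18.

Farid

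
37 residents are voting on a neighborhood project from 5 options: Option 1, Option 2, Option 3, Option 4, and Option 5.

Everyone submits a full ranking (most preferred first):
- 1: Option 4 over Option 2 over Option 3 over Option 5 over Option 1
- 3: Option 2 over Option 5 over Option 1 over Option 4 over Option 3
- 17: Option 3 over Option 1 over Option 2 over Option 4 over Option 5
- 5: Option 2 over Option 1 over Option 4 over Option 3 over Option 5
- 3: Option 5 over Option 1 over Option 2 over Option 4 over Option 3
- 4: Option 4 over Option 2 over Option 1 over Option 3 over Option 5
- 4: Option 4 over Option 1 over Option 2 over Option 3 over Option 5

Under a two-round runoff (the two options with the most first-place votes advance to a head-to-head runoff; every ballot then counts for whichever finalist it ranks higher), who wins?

Round 1 first-place votes: Option 1 0, Option 2 8, Option 3 17, Option 4 9, Option 5 3. Option 3 and Option 4 advance.
Runoff: Option 3 is ranked above Option 4 on 17 ballots, Option 4 above Option 3 on 20.

Option 4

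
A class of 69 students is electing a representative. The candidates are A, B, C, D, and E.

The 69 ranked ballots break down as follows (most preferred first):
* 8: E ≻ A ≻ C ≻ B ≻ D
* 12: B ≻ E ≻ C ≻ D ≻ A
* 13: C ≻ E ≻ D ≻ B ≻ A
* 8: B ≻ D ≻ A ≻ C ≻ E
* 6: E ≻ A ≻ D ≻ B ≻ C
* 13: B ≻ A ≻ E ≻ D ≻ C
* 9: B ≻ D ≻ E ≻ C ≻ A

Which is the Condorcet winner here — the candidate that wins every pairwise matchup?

B vs A: 55–14
B vs C: 48–21
B vs D: 50–19
B vs E: 42–27
B beats every other candidate.

B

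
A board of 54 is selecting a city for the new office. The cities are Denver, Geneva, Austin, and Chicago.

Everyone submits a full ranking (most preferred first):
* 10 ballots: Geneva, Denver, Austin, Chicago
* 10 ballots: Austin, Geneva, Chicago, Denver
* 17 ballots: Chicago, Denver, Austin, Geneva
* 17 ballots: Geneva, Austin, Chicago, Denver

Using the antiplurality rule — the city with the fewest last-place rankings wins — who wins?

Austin

Last-place votes: Denver 27, Geneva 17, Austin 0, Chicago 10.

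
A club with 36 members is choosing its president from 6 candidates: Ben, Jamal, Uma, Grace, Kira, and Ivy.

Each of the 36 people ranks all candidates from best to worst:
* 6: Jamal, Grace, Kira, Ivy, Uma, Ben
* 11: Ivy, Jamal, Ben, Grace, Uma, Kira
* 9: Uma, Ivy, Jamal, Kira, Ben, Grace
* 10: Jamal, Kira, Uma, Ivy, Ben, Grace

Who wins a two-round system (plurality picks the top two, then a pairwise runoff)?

Ivy

Round 1 first-place votes: Ben 0, Jamal 16, Uma 9, Grace 0, Kira 0, Ivy 11. Jamal and Ivy advance.
Runoff: Jamal is ranked above Ivy on 16 ballots, Ivy above Jamal on 20.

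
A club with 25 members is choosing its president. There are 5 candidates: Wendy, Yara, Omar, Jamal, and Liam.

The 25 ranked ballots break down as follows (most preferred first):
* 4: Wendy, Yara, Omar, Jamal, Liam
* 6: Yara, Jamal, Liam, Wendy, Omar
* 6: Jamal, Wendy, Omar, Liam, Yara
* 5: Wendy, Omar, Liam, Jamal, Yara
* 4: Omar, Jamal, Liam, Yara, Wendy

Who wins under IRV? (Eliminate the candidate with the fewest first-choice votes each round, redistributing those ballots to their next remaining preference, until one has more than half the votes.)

Jamal

Round 1: Wendy 9, Yara 6, Omar 4, Jamal 6, Liam 0. Liam eliminated.
Round 2: Wendy 9, Yara 6, Omar 4, Jamal 6. Omar eliminated.
Round 3: Wendy 9, Yara 6, Jamal 10. Yara eliminated.
Round 4: Wendy 9, Jamal 16. Jamal has a majority (≥13).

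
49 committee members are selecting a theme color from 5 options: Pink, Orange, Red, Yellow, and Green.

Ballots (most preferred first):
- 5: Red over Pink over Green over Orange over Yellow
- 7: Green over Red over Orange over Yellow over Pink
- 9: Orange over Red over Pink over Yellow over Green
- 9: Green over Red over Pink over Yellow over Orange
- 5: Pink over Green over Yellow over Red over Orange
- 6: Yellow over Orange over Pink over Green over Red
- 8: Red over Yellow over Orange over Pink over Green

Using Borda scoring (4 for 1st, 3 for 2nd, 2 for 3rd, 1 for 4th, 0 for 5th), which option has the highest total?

Pink: 5×3 + 7×0 + 9×2 + 9×2 + 5×4 + 6×2 + 8×1 = 91
Orange: 5×1 + 7×2 + 9×4 + 9×0 + 5×0 + 6×3 + 8×2 = 89
Red: 5×4 + 7×3 + 9×3 + 9×3 + 5×1 + 6×0 + 8×4 = 132
Yellow: 5×0 + 7×1 + 9×1 + 9×1 + 5×2 + 6×4 + 8×3 = 83
Green: 5×2 + 7×4 + 9×0 + 9×4 + 5×3 + 6×1 + 8×0 = 95

Red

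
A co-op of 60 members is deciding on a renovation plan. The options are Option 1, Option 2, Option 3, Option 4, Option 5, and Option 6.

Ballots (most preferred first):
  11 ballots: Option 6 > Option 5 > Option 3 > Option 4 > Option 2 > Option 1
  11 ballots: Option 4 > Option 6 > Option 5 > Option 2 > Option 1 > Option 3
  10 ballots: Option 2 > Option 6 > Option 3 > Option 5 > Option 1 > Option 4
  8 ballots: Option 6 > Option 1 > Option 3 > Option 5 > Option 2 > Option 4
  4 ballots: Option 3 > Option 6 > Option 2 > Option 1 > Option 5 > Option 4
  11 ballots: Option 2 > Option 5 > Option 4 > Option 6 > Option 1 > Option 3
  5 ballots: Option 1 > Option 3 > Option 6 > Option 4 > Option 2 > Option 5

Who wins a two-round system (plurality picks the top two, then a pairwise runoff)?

Round 1 first-place votes: Option 1 5, Option 2 21, Option 3 4, Option 4 11, Option 5 0, Option 6 19. Option 2 and Option 6 advance.
Runoff: Option 2 is ranked above Option 6 on 21 ballots, Option 6 above Option 2 on 39.

Option 6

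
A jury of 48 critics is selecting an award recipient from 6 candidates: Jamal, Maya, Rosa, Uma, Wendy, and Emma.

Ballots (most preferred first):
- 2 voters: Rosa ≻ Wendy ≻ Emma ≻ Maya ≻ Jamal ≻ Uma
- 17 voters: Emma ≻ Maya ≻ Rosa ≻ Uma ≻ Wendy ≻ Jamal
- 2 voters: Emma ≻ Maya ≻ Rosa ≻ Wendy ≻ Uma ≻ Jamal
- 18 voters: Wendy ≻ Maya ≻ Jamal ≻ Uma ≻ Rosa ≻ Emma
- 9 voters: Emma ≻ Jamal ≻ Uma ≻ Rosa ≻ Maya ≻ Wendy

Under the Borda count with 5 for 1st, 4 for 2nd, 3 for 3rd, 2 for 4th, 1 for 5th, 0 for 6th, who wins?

Maya

Jamal: 2×1 + 17×0 + 2×0 + 18×3 + 9×4 = 92
Maya: 2×2 + 17×4 + 2×4 + 18×4 + 9×1 = 161
Rosa: 2×5 + 17×3 + 2×3 + 18×1 + 9×2 = 103
Uma: 2×0 + 17×2 + 2×1 + 18×2 + 9×3 = 99
Wendy: 2×4 + 17×1 + 2×2 + 18×5 + 9×0 = 119
Emma: 2×3 + 17×5 + 2×5 + 18×0 + 9×5 = 146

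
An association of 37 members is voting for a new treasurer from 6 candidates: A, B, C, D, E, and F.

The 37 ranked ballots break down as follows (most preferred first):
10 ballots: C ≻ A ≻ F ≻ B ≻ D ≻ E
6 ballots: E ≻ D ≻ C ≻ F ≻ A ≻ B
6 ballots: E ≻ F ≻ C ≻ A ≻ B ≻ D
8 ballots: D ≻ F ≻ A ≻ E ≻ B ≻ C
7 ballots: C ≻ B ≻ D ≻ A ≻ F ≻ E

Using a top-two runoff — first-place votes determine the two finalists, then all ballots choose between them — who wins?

E

Round 1 first-place votes: A 0, B 0, C 17, D 8, E 12, F 0. C and E advance.
Runoff: C is ranked above E on 17 ballots, E above C on 20.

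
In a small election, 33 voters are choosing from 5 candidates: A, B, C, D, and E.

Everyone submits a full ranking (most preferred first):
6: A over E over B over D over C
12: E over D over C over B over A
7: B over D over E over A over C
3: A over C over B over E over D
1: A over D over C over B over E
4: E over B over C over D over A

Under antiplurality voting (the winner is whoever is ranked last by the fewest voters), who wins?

B

Last-place votes: A 16, B 0, C 13, D 3, E 1.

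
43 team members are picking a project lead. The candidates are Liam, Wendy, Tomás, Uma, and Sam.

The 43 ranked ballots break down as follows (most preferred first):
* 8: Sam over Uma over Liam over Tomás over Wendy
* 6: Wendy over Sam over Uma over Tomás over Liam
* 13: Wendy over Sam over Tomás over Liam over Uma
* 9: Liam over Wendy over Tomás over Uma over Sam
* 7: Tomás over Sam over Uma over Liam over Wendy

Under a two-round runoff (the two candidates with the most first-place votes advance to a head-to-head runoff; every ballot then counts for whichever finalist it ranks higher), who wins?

Round 1 first-place votes: Liam 9, Wendy 19, Tomás 7, Uma 0, Sam 8. Wendy and Liam advance.
Runoff: Wendy is ranked above Liam on 19 ballots, Liam above Wendy on 24.

Liam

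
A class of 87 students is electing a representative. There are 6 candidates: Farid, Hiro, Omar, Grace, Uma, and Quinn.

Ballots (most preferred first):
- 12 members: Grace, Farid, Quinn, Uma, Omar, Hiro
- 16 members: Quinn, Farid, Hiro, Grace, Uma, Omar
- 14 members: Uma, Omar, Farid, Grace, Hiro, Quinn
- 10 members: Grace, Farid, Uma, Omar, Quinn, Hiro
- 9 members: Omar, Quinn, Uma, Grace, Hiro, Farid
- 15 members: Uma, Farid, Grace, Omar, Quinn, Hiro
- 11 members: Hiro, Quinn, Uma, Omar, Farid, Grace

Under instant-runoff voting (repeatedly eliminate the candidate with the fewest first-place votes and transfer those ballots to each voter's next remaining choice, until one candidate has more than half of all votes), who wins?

Round 1: Farid 0, Hiro 11, Omar 9, Grace 22, Uma 29, Quinn 16. Farid eliminated.
Round 2: Hiro 11, Omar 9, Grace 22, Uma 29, Quinn 16. Omar eliminated.
Round 3: Hiro 11, Grace 22, Uma 29, Quinn 25. Hiro eliminated.
Round 4: Grace 22, Uma 29, Quinn 36. Grace eliminated.
Round 5: Uma 39, Quinn 48. Quinn has a majority (≥44).

Quinn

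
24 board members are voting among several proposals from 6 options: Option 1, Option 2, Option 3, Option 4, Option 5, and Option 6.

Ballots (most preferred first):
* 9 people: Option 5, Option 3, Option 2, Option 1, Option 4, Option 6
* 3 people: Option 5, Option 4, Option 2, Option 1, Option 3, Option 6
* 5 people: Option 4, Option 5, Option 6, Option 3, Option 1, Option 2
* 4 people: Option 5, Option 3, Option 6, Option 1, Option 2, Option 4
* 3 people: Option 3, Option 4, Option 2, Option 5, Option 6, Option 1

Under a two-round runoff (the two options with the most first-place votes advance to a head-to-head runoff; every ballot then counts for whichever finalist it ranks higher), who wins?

Option 5

Round 1 first-place votes: Option 1 0, Option 2 0, Option 3 3, Option 4 5, Option 5 16, Option 6 0. Option 5 and Option 4 advance.
Runoff: Option 5 is ranked above Option 4 on 16 ballots, Option 4 above Option 5 on 8.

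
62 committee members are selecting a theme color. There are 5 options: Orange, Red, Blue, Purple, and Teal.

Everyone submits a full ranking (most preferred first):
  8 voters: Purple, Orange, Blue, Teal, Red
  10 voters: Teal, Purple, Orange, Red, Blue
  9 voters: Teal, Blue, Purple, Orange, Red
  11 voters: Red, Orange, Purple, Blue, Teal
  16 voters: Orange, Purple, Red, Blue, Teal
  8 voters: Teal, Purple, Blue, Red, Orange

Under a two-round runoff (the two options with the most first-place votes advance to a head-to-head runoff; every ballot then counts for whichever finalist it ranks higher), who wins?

Orange

Round 1 first-place votes: Orange 16, Red 11, Blue 0, Purple 8, Teal 27. Teal and Orange advance.
Runoff: Teal is ranked above Orange on 27 ballots, Orange above Teal on 35.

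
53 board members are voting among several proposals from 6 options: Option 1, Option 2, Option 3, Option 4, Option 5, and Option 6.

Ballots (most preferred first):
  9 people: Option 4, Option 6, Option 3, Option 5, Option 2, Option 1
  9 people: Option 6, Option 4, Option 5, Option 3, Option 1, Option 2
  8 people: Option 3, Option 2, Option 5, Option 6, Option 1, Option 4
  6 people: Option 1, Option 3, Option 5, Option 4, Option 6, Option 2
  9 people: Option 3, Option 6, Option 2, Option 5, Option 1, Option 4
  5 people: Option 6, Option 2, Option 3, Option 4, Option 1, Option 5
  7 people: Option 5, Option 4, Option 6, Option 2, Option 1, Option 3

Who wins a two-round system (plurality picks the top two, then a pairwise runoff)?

Round 1 first-place votes: Option 1 6, Option 2 0, Option 3 17, Option 4 9, Option 5 7, Option 6 14. Option 3 and Option 6 advance.
Runoff: Option 3 is ranked above Option 6 on 23 ballots, Option 6 above Option 3 on 30.

Option 6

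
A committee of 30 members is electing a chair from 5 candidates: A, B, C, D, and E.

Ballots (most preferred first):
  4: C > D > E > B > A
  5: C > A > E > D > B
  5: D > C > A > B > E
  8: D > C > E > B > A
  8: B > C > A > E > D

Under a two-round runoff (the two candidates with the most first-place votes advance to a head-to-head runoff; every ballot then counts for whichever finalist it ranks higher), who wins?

C

Round 1 first-place votes: A 0, B 8, C 9, D 13, E 0. D and C advance.
Runoff: D is ranked above C on 13 ballots, C above D on 17.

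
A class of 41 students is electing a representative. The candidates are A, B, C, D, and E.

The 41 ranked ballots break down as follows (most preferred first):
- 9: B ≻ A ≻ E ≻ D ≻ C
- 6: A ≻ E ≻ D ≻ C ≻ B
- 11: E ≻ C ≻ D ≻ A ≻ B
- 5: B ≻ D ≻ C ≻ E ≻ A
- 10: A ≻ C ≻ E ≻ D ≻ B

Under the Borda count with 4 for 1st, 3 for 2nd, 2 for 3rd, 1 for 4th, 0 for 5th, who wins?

A: 9×3 + 6×4 + 11×1 + 5×0 + 10×4 = 102
B: 9×4 + 6×0 + 11×0 + 5×4 + 10×0 = 56
C: 9×0 + 6×1 + 11×3 + 5×2 + 10×3 = 79
D: 9×1 + 6×2 + 11×2 + 5×3 + 10×1 = 68
E: 9×2 + 6×3 + 11×4 + 5×1 + 10×2 = 105

E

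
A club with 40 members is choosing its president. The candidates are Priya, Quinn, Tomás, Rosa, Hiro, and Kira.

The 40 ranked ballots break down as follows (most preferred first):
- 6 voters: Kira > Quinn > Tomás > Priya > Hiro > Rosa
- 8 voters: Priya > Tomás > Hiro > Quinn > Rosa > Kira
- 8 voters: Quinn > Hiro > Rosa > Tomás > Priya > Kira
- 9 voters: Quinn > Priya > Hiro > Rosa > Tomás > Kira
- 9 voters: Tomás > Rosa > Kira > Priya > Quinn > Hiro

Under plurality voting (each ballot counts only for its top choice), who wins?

First-place votes: Priya 8, Quinn 17, Tomás 9, Rosa 0, Hiro 0, Kira 6.

Quinn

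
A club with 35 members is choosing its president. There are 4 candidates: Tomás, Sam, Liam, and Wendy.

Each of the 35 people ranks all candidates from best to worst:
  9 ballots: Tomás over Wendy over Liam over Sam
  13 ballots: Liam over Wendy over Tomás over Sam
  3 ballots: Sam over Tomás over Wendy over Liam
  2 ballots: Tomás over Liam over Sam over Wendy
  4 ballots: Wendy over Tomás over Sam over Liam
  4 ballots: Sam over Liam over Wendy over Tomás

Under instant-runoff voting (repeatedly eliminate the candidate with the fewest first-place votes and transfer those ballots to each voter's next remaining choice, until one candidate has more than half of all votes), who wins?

Tomás

Round 1: Tomás 11, Sam 7, Liam 13, Wendy 4. Wendy eliminated.
Round 2: Tomás 15, Sam 7, Liam 13. Sam eliminated.
Round 3: Tomás 18, Liam 17. Tomás has a majority (≥18).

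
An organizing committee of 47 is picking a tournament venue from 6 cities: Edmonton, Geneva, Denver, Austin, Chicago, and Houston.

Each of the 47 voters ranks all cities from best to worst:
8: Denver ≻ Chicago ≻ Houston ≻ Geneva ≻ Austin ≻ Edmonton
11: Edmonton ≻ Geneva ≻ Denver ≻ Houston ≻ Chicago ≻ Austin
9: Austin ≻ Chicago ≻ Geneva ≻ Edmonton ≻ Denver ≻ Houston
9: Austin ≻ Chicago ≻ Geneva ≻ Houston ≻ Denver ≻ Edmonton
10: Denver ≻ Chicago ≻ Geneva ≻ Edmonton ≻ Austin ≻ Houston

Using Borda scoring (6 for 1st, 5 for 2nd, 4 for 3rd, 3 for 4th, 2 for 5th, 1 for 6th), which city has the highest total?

Chicago

Edmonton: 8×1 + 11×6 + 9×3 + 9×1 + 10×3 = 140
Geneva: 8×3 + 11×5 + 9×4 + 9×4 + 10×4 = 191
Denver: 8×6 + 11×4 + 9×2 + 9×2 + 10×6 = 188
Austin: 8×2 + 11×1 + 9×6 + 9×6 + 10×2 = 155
Chicago: 8×5 + 11×2 + 9×5 + 9×5 + 10×5 = 202
Houston: 8×4 + 11×3 + 9×1 + 9×3 + 10×1 = 111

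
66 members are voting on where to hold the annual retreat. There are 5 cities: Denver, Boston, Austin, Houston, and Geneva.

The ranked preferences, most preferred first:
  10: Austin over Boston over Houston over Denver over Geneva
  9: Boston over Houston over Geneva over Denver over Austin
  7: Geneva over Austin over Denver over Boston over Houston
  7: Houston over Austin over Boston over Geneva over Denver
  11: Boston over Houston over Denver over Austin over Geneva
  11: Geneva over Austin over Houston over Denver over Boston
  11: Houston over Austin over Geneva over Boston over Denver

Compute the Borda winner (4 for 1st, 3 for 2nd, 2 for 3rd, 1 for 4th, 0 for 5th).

Denver: 10×1 + 9×1 + 7×2 + 7×0 + 11×2 + 11×1 + 11×0 = 66
Boston: 10×3 + 9×4 + 7×1 + 7×2 + 11×4 + 11×0 + 11×1 = 142
Austin: 10×4 + 9×0 + 7×3 + 7×3 + 11×1 + 11×3 + 11×3 = 159
Houston: 10×2 + 9×3 + 7×0 + 7×4 + 11×3 + 11×2 + 11×4 = 174
Geneva: 10×0 + 9×2 + 7×4 + 7×1 + 11×0 + 11×4 + 11×2 = 119

Houston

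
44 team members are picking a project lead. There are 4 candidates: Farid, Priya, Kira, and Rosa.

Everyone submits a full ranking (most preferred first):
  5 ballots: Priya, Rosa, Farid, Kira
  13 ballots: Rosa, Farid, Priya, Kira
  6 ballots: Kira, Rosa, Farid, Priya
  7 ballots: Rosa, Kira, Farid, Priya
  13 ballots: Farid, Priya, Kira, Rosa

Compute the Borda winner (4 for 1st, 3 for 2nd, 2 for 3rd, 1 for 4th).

Farid: 5×2 + 13×3 + 6×2 + 7×2 + 13×4 = 127
Priya: 5×4 + 13×2 + 6×1 + 7×1 + 13×3 = 98
Kira: 5×1 + 13×1 + 6×4 + 7×3 + 13×2 = 89
Rosa: 5×3 + 13×4 + 6×3 + 7×4 + 13×1 = 126

Farid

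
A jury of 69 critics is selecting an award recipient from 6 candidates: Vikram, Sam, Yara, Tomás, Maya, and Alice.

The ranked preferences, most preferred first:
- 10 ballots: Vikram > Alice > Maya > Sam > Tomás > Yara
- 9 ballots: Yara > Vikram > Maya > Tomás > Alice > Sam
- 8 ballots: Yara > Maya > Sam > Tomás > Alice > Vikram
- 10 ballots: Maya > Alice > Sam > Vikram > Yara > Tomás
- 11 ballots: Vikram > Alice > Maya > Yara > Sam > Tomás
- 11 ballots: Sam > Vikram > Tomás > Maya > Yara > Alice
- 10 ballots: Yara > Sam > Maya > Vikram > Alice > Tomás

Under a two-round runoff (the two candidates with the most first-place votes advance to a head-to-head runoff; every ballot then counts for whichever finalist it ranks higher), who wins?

Round 1 first-place votes: Vikram 21, Sam 11, Yara 27, Tomás 0, Maya 10, Alice 0. Yara and Vikram advance.
Runoff: Yara is ranked above Vikram on 27 ballots, Vikram above Yara on 42.

Vikram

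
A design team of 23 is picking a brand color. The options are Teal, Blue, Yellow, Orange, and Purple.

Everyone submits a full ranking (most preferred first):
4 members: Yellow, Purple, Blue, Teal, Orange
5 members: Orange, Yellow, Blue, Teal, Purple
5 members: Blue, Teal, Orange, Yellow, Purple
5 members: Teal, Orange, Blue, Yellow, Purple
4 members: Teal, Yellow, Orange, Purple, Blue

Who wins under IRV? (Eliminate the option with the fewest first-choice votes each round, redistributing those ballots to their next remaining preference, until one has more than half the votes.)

Round 1: Teal 9, Blue 5, Yellow 4, Orange 5, Purple 0. Purple eliminated.
Round 2: Teal 9, Blue 5, Yellow 4, Orange 5. Yellow eliminated.
Round 3: Teal 9, Blue 9, Orange 5. Orange eliminated.
Round 4: Teal 9, Blue 14. Blue has a majority (≥12).

Blue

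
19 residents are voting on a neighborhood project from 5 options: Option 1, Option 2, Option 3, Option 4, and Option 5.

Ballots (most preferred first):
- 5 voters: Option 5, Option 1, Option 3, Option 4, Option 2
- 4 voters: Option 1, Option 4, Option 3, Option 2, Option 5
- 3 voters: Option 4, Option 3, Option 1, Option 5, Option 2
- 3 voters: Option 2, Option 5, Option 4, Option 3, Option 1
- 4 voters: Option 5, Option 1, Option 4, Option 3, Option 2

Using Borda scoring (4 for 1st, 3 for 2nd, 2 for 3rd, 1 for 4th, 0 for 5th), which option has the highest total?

Option 1

Option 1: 5×3 + 4×4 + 3×2 + 3×0 + 4×3 = 49
Option 2: 5×0 + 4×1 + 3×0 + 3×4 + 4×0 = 16
Option 3: 5×2 + 4×2 + 3×3 + 3×1 + 4×1 = 34
Option 4: 5×1 + 4×3 + 3×4 + 3×2 + 4×2 = 43
Option 5: 5×4 + 4×0 + 3×1 + 3×3 + 4×4 = 48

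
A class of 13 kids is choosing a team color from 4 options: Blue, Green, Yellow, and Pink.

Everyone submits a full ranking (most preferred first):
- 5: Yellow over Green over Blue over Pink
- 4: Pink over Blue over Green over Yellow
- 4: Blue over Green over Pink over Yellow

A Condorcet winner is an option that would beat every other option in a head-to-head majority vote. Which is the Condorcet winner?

Blue

Blue vs Green: 8–5
Blue vs Yellow: 8–5
Blue vs Pink: 9–4
Blue beats every other option.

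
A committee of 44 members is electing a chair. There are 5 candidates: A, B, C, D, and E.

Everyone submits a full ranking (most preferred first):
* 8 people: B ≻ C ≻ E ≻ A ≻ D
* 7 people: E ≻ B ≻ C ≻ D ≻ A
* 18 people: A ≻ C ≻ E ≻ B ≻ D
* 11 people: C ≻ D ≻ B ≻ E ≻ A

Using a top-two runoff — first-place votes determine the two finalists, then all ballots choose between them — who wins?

Round 1 first-place votes: A 18, B 8, C 11, D 0, E 7. A and C advance.
Runoff: A is ranked above C on 18 ballots, C above A on 26.

C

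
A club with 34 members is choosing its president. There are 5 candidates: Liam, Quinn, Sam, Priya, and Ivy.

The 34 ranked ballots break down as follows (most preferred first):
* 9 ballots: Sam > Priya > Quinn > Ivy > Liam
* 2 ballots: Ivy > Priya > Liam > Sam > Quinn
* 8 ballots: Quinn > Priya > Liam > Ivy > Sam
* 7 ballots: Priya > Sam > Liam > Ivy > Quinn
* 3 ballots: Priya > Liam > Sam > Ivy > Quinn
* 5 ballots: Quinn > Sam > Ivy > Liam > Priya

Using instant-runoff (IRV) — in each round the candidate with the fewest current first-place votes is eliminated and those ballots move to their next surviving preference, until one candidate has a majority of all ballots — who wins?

Priya

Round 1: Liam 0, Quinn 13, Sam 9, Priya 10, Ivy 2. Liam eliminated.
Round 2: Quinn 13, Sam 9, Priya 10, Ivy 2. Ivy eliminated.
Round 3: Quinn 13, Sam 9, Priya 12. Sam eliminated.
Round 4: Quinn 13, Priya 21. Priya has a majority (≥18).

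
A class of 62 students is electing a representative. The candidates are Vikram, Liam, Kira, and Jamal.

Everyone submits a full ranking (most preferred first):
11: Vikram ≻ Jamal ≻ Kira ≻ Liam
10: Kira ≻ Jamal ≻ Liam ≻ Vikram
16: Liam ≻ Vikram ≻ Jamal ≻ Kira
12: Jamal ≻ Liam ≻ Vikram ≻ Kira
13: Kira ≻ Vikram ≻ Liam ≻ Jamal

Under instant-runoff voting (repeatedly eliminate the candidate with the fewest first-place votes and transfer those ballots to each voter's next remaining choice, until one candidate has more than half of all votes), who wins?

Round 1: Vikram 11, Liam 16, Kira 23, Jamal 12. Vikram eliminated.
Round 2: Liam 16, Kira 23, Jamal 23. Liam eliminated.
Round 3: Kira 23, Jamal 39. Jamal has a majority (≥32).

Jamal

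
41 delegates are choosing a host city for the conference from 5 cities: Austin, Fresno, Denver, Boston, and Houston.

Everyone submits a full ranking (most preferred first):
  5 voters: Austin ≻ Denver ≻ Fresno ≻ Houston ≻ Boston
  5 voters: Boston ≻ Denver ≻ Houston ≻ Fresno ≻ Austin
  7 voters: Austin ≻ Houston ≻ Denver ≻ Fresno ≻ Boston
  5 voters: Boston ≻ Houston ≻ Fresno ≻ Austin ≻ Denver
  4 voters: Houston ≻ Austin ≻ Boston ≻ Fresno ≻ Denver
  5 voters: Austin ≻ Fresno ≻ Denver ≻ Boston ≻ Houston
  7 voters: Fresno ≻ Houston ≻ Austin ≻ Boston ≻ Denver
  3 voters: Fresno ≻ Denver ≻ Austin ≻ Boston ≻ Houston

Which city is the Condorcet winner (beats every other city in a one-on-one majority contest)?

Houston

Houston vs Austin: 21–20
Houston vs Fresno: 21–20
Houston vs Denver: 23–18
Houston vs Boston: 23–18
Houston beats every other city.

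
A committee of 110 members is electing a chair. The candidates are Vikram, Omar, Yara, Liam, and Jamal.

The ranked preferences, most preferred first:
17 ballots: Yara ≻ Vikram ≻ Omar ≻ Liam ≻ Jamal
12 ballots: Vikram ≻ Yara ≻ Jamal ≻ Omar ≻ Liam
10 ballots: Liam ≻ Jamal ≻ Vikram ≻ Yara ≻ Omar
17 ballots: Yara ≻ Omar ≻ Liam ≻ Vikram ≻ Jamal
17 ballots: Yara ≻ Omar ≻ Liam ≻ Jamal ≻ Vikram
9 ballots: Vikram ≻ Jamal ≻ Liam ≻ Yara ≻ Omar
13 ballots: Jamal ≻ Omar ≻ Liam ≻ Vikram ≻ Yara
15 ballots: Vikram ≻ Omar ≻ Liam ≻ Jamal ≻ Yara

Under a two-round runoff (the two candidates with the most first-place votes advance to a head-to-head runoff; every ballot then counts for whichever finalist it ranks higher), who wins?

Vikram

Round 1 first-place votes: Vikram 36, Omar 0, Yara 51, Liam 10, Jamal 13. Yara and Vikram advance.
Runoff: Yara is ranked above Vikram on 51 ballots, Vikram above Yara on 59.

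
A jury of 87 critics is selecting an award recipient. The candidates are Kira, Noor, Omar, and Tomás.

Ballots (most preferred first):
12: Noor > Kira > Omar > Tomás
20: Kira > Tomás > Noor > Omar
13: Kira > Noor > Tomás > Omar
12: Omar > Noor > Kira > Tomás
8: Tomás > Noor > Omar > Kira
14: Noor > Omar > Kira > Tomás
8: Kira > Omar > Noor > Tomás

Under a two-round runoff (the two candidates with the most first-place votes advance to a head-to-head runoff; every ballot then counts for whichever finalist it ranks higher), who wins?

Noor

Round 1 first-place votes: Kira 41, Noor 26, Omar 12, Tomás 8. Kira and Noor advance.
Runoff: Kira is ranked above Noor on 41 ballots, Noor above Kira on 46.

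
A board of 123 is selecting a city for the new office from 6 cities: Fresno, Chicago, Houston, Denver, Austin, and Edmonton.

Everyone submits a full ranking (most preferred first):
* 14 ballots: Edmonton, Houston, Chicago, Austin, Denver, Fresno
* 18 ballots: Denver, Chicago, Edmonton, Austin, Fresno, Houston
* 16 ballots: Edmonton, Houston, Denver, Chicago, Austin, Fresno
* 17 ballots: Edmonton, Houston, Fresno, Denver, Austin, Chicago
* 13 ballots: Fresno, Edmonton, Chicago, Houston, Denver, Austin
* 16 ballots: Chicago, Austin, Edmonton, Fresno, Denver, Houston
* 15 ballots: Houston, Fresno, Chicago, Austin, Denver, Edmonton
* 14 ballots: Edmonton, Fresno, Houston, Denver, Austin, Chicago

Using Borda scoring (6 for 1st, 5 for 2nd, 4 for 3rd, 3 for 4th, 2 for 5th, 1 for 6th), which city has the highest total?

Edmonton

Fresno: 14×1 + 18×2 + 16×1 + 17×4 + 13×6 + 16×3 + 15×5 + 14×5 = 405
Chicago: 14×4 + 18×5 + 16×3 + 17×1 + 13×4 + 16×6 + 15×4 + 14×1 = 433
Houston: 14×5 + 18×1 + 16×5 + 17×5 + 13×3 + 16×1 + 15×6 + 14×4 = 454
Denver: 14×2 + 18×6 + 16×4 + 17×3 + 13×2 + 16×2 + 15×2 + 14×3 = 381
Austin: 14×3 + 18×3 + 16×2 + 17×2 + 13×1 + 16×5 + 15×3 + 14×2 = 328
Edmonton: 14×6 + 18×4 + 16×6 + 17×6 + 13×5 + 16×4 + 15×1 + 14×6 = 582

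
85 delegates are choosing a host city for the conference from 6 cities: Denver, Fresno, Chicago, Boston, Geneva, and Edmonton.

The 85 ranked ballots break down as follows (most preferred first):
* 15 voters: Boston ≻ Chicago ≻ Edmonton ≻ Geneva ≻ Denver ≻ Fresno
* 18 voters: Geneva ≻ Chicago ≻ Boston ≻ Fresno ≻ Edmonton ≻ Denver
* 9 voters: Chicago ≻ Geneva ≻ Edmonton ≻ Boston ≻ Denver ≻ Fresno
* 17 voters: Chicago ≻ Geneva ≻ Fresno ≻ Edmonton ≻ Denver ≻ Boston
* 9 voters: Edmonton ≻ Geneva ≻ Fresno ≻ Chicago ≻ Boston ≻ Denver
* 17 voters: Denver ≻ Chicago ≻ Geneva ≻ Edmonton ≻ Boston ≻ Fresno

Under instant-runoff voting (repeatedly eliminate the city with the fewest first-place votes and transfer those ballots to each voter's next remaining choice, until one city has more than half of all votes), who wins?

Chicago

Round 1: Denver 17, Fresno 0, Chicago 26, Boston 15, Geneva 18, Edmonton 9. Fresno eliminated.
Round 2: Denver 17, Chicago 26, Boston 15, Geneva 18, Edmonton 9. Edmonton eliminated.
Round 3: Denver 17, Chicago 26, Boston 15, Geneva 27. Boston eliminated.
Round 4: Denver 17, Chicago 41, Geneva 27. Denver eliminated.
Round 5: Chicago 58, Geneva 27. Chicago has a majority (≥43).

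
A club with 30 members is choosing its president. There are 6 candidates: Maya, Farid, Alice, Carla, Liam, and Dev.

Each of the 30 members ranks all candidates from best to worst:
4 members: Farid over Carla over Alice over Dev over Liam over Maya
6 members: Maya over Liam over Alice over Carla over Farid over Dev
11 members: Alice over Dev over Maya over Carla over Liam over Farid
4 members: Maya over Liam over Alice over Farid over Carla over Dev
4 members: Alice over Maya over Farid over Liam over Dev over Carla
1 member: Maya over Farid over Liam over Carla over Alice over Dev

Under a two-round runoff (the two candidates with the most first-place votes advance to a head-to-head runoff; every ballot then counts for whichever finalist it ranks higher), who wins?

Round 1 first-place votes: Maya 11, Farid 4, Alice 15, Carla 0, Liam 0, Dev 0. Alice and Maya advance.
Runoff: Alice is ranked above Maya on 19 ballots, Maya above Alice on 11.

Alice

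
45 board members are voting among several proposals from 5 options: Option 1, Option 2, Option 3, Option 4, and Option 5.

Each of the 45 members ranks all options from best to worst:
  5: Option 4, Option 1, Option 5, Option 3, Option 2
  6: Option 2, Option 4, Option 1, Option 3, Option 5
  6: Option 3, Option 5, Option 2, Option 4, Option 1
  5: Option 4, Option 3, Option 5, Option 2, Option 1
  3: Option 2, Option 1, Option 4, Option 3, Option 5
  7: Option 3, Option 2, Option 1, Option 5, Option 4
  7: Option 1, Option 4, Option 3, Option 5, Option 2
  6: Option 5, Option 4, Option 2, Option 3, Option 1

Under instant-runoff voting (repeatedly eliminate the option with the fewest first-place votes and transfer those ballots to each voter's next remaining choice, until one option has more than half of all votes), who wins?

Option 4

Round 1: Option 1 7, Option 2 9, Option 3 13, Option 4 10, Option 5 6. Option 5 eliminated.
Round 2: Option 1 7, Option 2 9, Option 3 13, Option 4 16. Option 1 eliminated.
Round 3: Option 2 9, Option 3 13, Option 4 23. Option 4 has a majority (≥23).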